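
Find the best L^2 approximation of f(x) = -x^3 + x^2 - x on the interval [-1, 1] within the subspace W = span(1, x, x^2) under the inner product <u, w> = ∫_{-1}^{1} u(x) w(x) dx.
g(x) = x^2 - 8*x/5

The best approximation g ∈ W is the orthogonal projection of f onto W. Writing g = a_0 + a_1 x + a_2 x^2, the coefficients solve the normal equations G · a = b where
  G_{ij} = <φ_i, φ_j> and b_i = <f, φ_i>, with φ_0 = 1, φ_1 = x, φ_2 = x^2.
G =
  [2, 0, 2/3]
  [0, 2/3, 0]
  [2/3, 0, 2/5],
b = (2/3, -16/15, 2/5).
Solving gives a_0 = 0, a_1 = -8/5, a_2 = 1, so
  g(x) = x^2 - 8*x/5.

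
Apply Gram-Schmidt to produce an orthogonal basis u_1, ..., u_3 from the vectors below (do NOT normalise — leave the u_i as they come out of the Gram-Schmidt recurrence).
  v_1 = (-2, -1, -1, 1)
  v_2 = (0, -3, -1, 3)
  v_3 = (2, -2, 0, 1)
Orthogonal basis:
  u_1 = (-2, -1, -1, 1)
  u_2 = (2, -2, 0, 2)
  u_3 = (1/21, -10/21, -1/7, -11/21)

Apply the Gram-Schmidt recurrence
  u_1 = v_1
  u_i = v_i − Σ_{j<i} ((v_i · u_j) / (u_j · u_j)) · u_j.

Step by step this gives:
  u_1 = (-2, -1, -1, 1)
  u_2 = (2, -2, 0, 2)
  u_3 = (1/21, -10/21, -1/7, -11/21)

Orthogonality check:
  u_2 · u_1 = 0 (should be 0)
  u_3 · u_1 = 0 (should be 0)
  u_3 · u_2 = 0 (should be 0)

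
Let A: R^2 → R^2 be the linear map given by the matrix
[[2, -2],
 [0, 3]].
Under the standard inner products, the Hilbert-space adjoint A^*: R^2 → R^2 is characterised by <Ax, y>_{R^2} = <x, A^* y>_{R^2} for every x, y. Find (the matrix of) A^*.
A^* = A^T =
[[2, 0],
 [-2, 3]]

For real matrices with standard dot products, the defining identity <Ax, y> = <x, A^* y> gives (Ax)^T y = x^T (A^*) y, i.e. x^T A^T y = x^T (A^*) y. Since this holds for all x, y, we must have A^* = A^T. Therefore
A^* =
[[2, 0],
 [-2, 3]].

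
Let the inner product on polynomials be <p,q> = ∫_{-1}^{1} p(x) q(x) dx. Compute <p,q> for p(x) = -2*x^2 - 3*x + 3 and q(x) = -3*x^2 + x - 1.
<p,q> = -154/15

Expand the product: p(x)·q(x) = 6*x^4 + 7*x^3 - 10*x^2 + 6*x - 3.
∫_{-1}^{1} of each monomial x^k gives [2/(k+1) if k even, 0 if k odd]. Integrating term-by-term (or equivalently evaluating the antiderivative F(x) = 6*x^5/5 + 7*x^4/4 - 10*x^3/3 + 3*x^2 - 3*x at the endpoints):
  F(1) − F(−1) = -23/60 − (593/60) = -154/15.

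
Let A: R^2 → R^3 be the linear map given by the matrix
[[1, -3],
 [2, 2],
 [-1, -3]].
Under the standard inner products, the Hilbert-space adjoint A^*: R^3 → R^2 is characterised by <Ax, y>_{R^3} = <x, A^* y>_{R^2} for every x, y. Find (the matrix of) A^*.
A^* = A^T =
[[1, 2, -1],
 [-3, 2, -3]]

For real matrices with standard dot products, the defining identity <Ax, y> = <x, A^* y> gives (Ax)^T y = x^T (A^*) y, i.e. x^T A^T y = x^T (A^*) y. Since this holds for all x, y, we must have A^* = A^T. Therefore
A^* =
[[1, 2, -1],
 [-3, 2, -3]].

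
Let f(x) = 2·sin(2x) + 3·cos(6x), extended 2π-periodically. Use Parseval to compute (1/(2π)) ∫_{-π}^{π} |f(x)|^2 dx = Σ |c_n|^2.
Σ |c_n|^2 = 13/2

Expand |f|^2 and use orthogonality of {sin(nx), cos(mx)} on [-π, π]:
  ∫_{-π}^{π} sin(nx)^2 dx = π, ∫ cos(mx)^2 dx = π, and cross terms integrate to 0.
So ∫_{-π}^{π} f(x)^2 dx = 2^2 · π + 3^2 · π = (4 + 9)π.
Divide by 2π: (4 + 9)/2 = 13/2.
By Parseval, this equals Σ |c_n|^2.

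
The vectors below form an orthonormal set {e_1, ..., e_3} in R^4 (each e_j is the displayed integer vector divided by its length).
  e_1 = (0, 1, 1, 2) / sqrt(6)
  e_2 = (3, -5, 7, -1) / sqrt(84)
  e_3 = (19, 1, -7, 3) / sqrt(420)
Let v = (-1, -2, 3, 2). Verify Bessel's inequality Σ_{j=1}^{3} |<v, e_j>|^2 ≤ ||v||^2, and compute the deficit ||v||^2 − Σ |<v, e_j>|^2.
Σ |<v, e_j>|^2 = 153/10; ||v||^2 = 18; deficit = 27/10

Write each e_j = u_j / sqrt(<u_j, u_j>) where u_j is the displayed integer vector. Then <v, e_j> = <v, u_j> / sqrt(<u_j, u_j>), so |<v, e_j>|^2 = <v, u_j>^2 / <u_j, u_j>.
Coefficients: <v, e_1> = 5/sqrt(6), <v, e_2> = 26/sqrt(84), <v, e_3> = -36/sqrt(420).
Square and sum: Σ |<v, e_j>|^2 = 153/10.
Compute ||v||^2 = v·v = 18.
Deficit = 18 − 153/10 = 27/10 ≥ 0, confirming Bessel's inequality. (The deficit equals ||v − Σ <v,e_j> e_j||^2, the squared distance from v to span{e_j}.)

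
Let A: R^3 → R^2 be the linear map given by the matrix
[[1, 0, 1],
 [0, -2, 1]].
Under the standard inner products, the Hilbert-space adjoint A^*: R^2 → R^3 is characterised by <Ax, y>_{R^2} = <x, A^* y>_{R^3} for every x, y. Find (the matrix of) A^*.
A^* = A^T =
[[1, 0],
 [0, -2],
 [1, 1]]

For real matrices with standard dot products, the defining identity <Ax, y> = <x, A^* y> gives (Ax)^T y = x^T (A^*) y, i.e. x^T A^T y = x^T (A^*) y. Since this holds for all x, y, we must have A^* = A^T. Therefore
A^* =
[[1, 0],
 [0, -2],
 [1, 1]].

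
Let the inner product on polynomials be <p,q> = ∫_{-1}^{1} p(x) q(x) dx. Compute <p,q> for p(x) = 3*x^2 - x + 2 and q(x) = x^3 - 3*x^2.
<p,q> = -8

Expand the product: p(x)·q(x) = 3*x^5 - 10*x^4 + 5*x^3 - 6*x^2.
∫_{-1}^{1} of each monomial x^k gives [2/(k+1) if k even, 0 if k odd]. Integrating term-by-term (or equivalently evaluating the antiderivative F(x) = x^6/2 - 2*x^5 + 5*x^4/4 - 2*x^3 at the endpoints):
  F(1) − F(−1) = -9/4 − (23/4) = -8.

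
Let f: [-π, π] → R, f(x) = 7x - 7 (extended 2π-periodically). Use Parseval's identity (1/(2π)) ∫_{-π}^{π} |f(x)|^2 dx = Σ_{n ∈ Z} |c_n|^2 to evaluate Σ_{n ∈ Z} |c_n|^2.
Σ |c_n|^2 = 49π^2/3 + 49

Expand and integrate term by term over [-π, π]:
  ∫ (7x)^2 dx = 49·(2π^3/3); ∫ 2·7·(-7)·x dx = 0 (odd integrand); ∫ (-7)^2 dx = 49·2π.
So (1/(2π)) ∫_{-π}^{π} (7x - 7)^2 dx = 49π^2/3 + 49 = 49π^2/3 + 49.
Parseval ⇒ Σ |c_n|^2 = 49π^2/3 + 49.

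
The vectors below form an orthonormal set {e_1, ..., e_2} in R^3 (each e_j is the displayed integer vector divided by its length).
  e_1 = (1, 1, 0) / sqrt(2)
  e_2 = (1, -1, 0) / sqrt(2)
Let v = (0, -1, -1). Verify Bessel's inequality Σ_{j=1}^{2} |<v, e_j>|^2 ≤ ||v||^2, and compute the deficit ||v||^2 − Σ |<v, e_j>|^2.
Σ |<v, e_j>|^2 = 1; ||v||^2 = 2; deficit = 1

Write each e_j = u_j / sqrt(<u_j, u_j>) where u_j is the displayed integer vector. Then <v, e_j> = <v, u_j> / sqrt(<u_j, u_j>), so |<v, e_j>|^2 = <v, u_j>^2 / <u_j, u_j>.
Coefficients: <v, e_1> = -1/sqrt(2), <v, e_2> = 1/sqrt(2).
Square and sum: Σ |<v, e_j>|^2 = 1.
Compute ||v||^2 = v·v = 2.
Deficit = 2 − 1 = 1 ≥ 0, confirming Bessel's inequality. (The deficit equals ||v − Σ <v,e_j> e_j||^2, the squared distance from v to span{e_j}.)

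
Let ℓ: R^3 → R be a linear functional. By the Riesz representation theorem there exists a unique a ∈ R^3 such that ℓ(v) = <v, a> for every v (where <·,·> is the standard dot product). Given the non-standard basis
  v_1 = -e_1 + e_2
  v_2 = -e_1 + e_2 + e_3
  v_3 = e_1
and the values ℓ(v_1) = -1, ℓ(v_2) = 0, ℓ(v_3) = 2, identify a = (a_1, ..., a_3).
a = (2, 1, 1)

Write a = (a_1, ..., a_3) in the standard basis. For each basis vector v_i, ℓ(v_i) = <v_i, a> is a linear equation in the a_j's. Collect the n equations into a matrix system V a = ℓ, where row i of V is v_i (expressed in the standard basis). Since V is invertible (lower-triangular with 1s on the diagonal, up to permutation), solve by back-substitution:
  V =
[[-1, 1, 0],
 [-1, 1, 1],
 [1, 0, 0]]
  V a = (-1, 0, 2)
Solving gives a = (2, 1, 1).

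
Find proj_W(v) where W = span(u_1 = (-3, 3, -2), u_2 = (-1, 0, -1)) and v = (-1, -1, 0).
proj_W(v) = (-7/19, -15/19, -12/19)

Set up U = [u_1 | ... | u_2] ∈ R^(3×2). The projector onto W = col(U) is P = U (U^T U)^(-1) U^T.
Compute U^T U =
  [22, 5]
  [5, 2],
and U^T v = (0, 1).
Solve U^T U · c = U^T v for the coefficients: c = (-5/19, 22/19). The projection is proj_W(v) = U c.
Check: (v - proj_W(v)) · u_1 = 0  (should be 0).
Check: (v - proj_W(v)) · u_2 = 0  (should be 0).
Result: proj_W(v) = (-7/19, -15/19, -12/19).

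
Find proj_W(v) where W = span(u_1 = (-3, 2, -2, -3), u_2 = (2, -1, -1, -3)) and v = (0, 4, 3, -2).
proj_W(v) = (-469/381, 296/381, -196/381, -73/127)

Set up U = [u_1 | ... | u_2] ∈ R^(4×2). The projector onto W = col(U) is P = U (U^T U)^(-1) U^T.
Compute U^T U =
  [26, 3]
  [3, 15],
and U^T v = (8, -1).
Solve U^T U · c = U^T v for the coefficients: c = (41/127, -50/381). The projection is proj_W(v) = U c.
Check: (v - proj_W(v)) · u_1 = 0  (should be 0).
Check: (v - proj_W(v)) · u_2 = 0  (should be 0).
Result: proj_W(v) = (-469/381, 296/381, -196/381, -73/127).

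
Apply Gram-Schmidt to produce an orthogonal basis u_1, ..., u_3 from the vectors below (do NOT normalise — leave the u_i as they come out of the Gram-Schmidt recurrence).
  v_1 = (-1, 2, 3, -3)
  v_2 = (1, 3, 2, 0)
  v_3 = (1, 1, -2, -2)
Orthogonal basis:
  u_1 = (-1, 2, 3, -3)
  u_2 = (34/23, 47/23, 13/23, 33/23)
  u_3 = (226/201, 206/201, -422/201, -120/67)

Apply the Gram-Schmidt recurrence
  u_1 = v_1
  u_i = v_i − Σ_{j<i} ((v_i · u_j) / (u_j · u_j)) · u_j.

Step by step this gives:
  u_1 = (-1, 2, 3, -3)
  u_2 = (34/23, 47/23, 13/23, 33/23)
  u_3 = (226/201, 206/201, -422/201, -120/67)

Orthogonality check:
  u_2 · u_1 = 0 (should be 0)
  u_3 · u_1 = 0 (should be 0)
  u_3 · u_2 = 0 (should be 0)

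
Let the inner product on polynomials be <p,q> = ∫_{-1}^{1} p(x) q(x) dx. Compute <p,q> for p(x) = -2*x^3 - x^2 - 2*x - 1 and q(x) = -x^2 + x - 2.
<p,q> = 64/15

Expand the product: p(x)·q(x) = 2*x^5 - x^4 + 5*x^3 + x^2 + 3*x + 2.
∫_{-1}^{1} of each monomial x^k gives [2/(k+1) if k even, 0 if k odd]. Integrating term-by-term (or equivalently evaluating the antiderivative F(x) = x^6/3 - x^5/5 + 5*x^4/4 + x^3/3 + 3*x^2/2 + 2*x at the endpoints):
  F(1) − F(−1) = 313/60 − (19/20) = 64/15.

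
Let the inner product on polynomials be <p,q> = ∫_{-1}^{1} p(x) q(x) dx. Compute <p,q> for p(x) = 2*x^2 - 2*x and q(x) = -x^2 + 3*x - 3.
<p,q> = -44/5

Expand the product: p(x)·q(x) = -2*x^4 + 8*x^3 - 12*x^2 + 6*x.
∫_{-1}^{1} of each monomial x^k gives [2/(k+1) if k even, 0 if k odd]. Integrating term-by-term (or equivalently evaluating the antiderivative F(x) = -2*x^5/5 + 2*x^4 - 4*x^3 + 3*x^2 at the endpoints):
  F(1) − F(−1) = 3/5 − (47/5) = -44/5.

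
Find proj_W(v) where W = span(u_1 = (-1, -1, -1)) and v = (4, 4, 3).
proj_W(v) = (11/3, 11/3, 11/3)

Set up U = [u_1 | ... | u_1] ∈ R^(3×1). The projector onto W = col(U) is P = U (U^T U)^(-1) U^T.
Compute U^T U =
  [3],
and U^T v = (-11).
Solve U^T U · c = U^T v for the coefficients: c = (-11/3). The projection is proj_W(v) = U c.
Check: (v - proj_W(v)) · u_1 = 0  (should be 0).
Result: proj_W(v) = (11/3, 11/3, 11/3).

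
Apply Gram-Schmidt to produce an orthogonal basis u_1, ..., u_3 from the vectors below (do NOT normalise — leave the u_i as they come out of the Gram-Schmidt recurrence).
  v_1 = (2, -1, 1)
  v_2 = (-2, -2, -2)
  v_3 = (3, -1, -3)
Orthogonal basis:
  u_1 = (2, -1, 1)
  u_2 = (-2/3, -8/3, -4/3)
  u_3 = (2, 1, -3)

Apply the Gram-Schmidt recurrence
  u_1 = v_1
  u_i = v_i − Σ_{j<i} ((v_i · u_j) / (u_j · u_j)) · u_j.

Step by step this gives:
  u_1 = (2, -1, 1)
  u_2 = (-2/3, -8/3, -4/3)
  u_3 = (2, 1, -3)

Orthogonality check:
  u_2 · u_1 = 0 (should be 0)
  u_3 · u_1 = 0 (should be 0)
  u_3 · u_2 = 0 (should be 0)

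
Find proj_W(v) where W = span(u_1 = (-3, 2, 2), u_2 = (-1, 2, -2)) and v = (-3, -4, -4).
proj_W(v) = (1, 0, -2)

Set up U = [u_1 | ... | u_2] ∈ R^(3×2). The projector onto W = col(U) is P = U (U^T U)^(-1) U^T.
Compute U^T U =
  [17, 3]
  [3, 9],
and U^T v = (-7, 3).
Solve U^T U · c = U^T v for the coefficients: c = (-1/2, 1/2). The projection is proj_W(v) = U c.
Check: (v - proj_W(v)) · u_1 = 0  (should be 0).
Check: (v - proj_W(v)) · u_2 = 0  (should be 0).
Result: proj_W(v) = (1, 0, -2).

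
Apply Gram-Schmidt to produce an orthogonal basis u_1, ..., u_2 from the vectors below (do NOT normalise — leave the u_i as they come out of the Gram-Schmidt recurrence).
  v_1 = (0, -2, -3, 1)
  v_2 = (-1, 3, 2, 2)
Orthogonal basis:
  u_1 = (0, -2, -3, 1)
  u_2 = (-1, 11/7, -1/7, 19/7)

Apply the Gram-Schmidt recurrence
  u_1 = v_1
  u_i = v_i − Σ_{j<i} ((v_i · u_j) / (u_j · u_j)) · u_j.

Step by step this gives:
  u_1 = (0, -2, -3, 1)
  u_2 = (-1, 11/7, -1/7, 19/7)

Orthogonality check:
  u_2 · u_1 = 0 (should be 0)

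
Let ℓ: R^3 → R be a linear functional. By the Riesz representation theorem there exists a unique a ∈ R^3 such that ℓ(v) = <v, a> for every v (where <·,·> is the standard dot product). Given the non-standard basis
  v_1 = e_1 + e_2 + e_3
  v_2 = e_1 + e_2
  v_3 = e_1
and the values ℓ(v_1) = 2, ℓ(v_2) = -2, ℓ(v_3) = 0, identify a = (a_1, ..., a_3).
a = (0, -2, 4)

Write a = (a_1, ..., a_3) in the standard basis. For each basis vector v_i, ℓ(v_i) = <v_i, a> is a linear equation in the a_j's. Collect the n equations into a matrix system V a = ℓ, where row i of V is v_i (expressed in the standard basis). Since V is invertible (lower-triangular with 1s on the diagonal, up to permutation), solve by back-substitution:
  V =
[[1, 1, 1],
 [1, 1, 0],
 [1, 0, 0]]
  V a = (2, -2, 0)
Solving gives a = (0, -2, 4).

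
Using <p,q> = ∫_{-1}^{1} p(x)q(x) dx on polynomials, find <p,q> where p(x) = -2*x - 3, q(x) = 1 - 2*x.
<p,q> = -10/3

Expand the product: p(x)·q(x) = 4*x^2 + 4*x - 3.
∫_{-1}^{1} of each monomial x^k gives [2/(k+1) if k even, 0 if k odd]. Integrating term-by-term (or equivalently evaluating the antiderivative F(x) = 4*x^3/3 + 2*x^2 - 3*x at the endpoints):
  F(1) − F(−1) = 1/3 − (11/3) = -10/3.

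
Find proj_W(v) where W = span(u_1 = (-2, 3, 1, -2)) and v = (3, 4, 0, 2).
proj_W(v) = (-2/9, 1/3, 1/9, -2/9)

Set up U = [u_1 | ... | u_1] ∈ R^(4×1). The projector onto W = col(U) is P = U (U^T U)^(-1) U^T.
Compute U^T U =
  [18],
and U^T v = (2).
Solve U^T U · c = U^T v for the coefficients: c = (1/9). The projection is proj_W(v) = U c.
Check: (v - proj_W(v)) · u_1 = 0  (should be 0).
Result: proj_W(v) = (-2/9, 1/3, 1/9, -2/9).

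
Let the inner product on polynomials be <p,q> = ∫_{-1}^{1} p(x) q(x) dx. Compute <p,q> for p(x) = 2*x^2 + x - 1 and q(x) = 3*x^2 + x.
<p,q> = 16/15

Expand the product: p(x)·q(x) = 6*x^4 + 5*x^3 - 2*x^2 - x.
∫_{-1}^{1} of each monomial x^k gives [2/(k+1) if k even, 0 if k odd]. Integrating term-by-term (or equivalently evaluating the antiderivative F(x) = 6*x^5/5 + 5*x^4/4 - 2*x^3/3 - x^2/2 at the endpoints):
  F(1) − F(−1) = 77/60 − (13/60) = 16/15.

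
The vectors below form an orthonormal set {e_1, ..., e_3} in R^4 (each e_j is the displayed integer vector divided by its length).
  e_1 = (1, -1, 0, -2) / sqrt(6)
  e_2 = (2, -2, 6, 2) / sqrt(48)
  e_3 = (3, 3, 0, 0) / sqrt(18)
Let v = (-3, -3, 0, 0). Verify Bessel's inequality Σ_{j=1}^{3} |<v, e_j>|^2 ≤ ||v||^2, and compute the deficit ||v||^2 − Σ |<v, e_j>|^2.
Σ |<v, e_j>|^2 = 18; ||v||^2 = 18; deficit = 0

Write each e_j = u_j / sqrt(<u_j, u_j>) where u_j is the displayed integer vector. Then <v, e_j> = <v, u_j> / sqrt(<u_j, u_j>), so |<v, e_j>|^2 = <v, u_j>^2 / <u_j, u_j>.
Coefficients: <v, e_1> = 0/sqrt(6), <v, e_2> = 0/sqrt(48), <v, e_3> = -18/sqrt(18).
Square and sum: Σ |<v, e_j>|^2 = 18.
Compute ||v||^2 = v·v = 18.
Deficit = 18 − 18 = 0 ≥ 0, confirming Bessel's inequality. (The deficit equals ||v − Σ <v,e_j> e_j||^2, the squared distance from v to span{e_j}.)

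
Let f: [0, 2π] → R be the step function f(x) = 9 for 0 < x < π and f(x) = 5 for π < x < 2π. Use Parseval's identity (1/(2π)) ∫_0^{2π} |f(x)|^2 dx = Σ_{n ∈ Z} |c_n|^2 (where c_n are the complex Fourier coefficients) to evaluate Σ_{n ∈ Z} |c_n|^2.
Σ |c_n|^2 = 53

Parseval equates the L^2 energy of f (normalised by 1/(2π)) with the ℓ^2 sum of its Fourier coefficients: (1/(2π)) ∫_0^{2π} |f|^2 = Σ |c_n|^2.
Compute the left side: (1/(2π)) [∫_0^π 9^2 dx + ∫_π^{2π} 5^2 dx] = (1/(2π)) · (81π + 25π) = (81 + 25)/2 = 53.
So Σ_{n ∈ Z} |c_n|^2 = 53.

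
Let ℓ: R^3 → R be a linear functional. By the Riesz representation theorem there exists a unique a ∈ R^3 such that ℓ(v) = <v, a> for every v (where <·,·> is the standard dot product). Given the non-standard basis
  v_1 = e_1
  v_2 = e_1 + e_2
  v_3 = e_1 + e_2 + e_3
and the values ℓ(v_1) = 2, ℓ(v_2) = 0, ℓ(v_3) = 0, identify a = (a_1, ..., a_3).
a = (2, -2, 0)

Write a = (a_1, ..., a_3) in the standard basis. For each basis vector v_i, ℓ(v_i) = <v_i, a> is a linear equation in the a_j's. Collect the n equations into a matrix system V a = ℓ, where row i of V is v_i (expressed in the standard basis). Since V is invertible (lower-triangular with 1s on the diagonal, up to permutation), solve by back-substitution:
  V =
[[1, 0, 0],
 [1, 1, 0],
 [1, 1, 1]]
  V a = (2, 0, 0)
Solving gives a = (2, -2, 0).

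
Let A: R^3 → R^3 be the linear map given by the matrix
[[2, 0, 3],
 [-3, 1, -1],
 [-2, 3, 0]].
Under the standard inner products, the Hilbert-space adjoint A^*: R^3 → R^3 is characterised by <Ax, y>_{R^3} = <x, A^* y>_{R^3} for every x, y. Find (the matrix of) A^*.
A^* = A^T =
[[2, -3, -2],
 [0, 1, 3],
 [3, -1, 0]]

For real matrices with standard dot products, the defining identity <Ax, y> = <x, A^* y> gives (Ax)^T y = x^T (A^*) y, i.e. x^T A^T y = x^T (A^*) y. Since this holds for all x, y, we must have A^* = A^T. Therefore
A^* =
[[2, -3, -2],
 [0, 1, 3],
 [3, -1, 0]].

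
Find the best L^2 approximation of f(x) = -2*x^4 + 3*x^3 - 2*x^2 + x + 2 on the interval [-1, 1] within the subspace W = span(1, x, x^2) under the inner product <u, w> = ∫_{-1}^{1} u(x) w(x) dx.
g(x) = -26*x^2/7 + 14*x/5 + 76/35

The best approximation g ∈ W is the orthogonal projection of f onto W. Writing g = a_0 + a_1 x + a_2 x^2, the coefficients solve the normal equations G · a = b where
  G_{ij} = <φ_i, φ_j> and b_i = <f, φ_i>, with φ_0 = 1, φ_1 = x, φ_2 = x^2.
G =
  [2, 0, 2/3]
  [0, 2/3, 0]
  [2/3, 0, 2/5],
b = (28/15, 28/15, -4/105).
Solving gives a_0 = 76/35, a_1 = 14/5, a_2 = -26/7, so
  g(x) = -26*x^2/7 + 14*x/5 + 76/35.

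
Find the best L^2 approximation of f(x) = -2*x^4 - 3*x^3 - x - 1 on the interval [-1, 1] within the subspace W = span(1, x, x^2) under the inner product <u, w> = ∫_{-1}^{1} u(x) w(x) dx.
g(x) = -12*x^2/7 - 14*x/5 - 29/35

The best approximation g ∈ W is the orthogonal projection of f onto W. Writing g = a_0 + a_1 x + a_2 x^2, the coefficients solve the normal equations G · a = b where
  G_{ij} = <φ_i, φ_j> and b_i = <f, φ_i>, with φ_0 = 1, φ_1 = x, φ_2 = x^2.
G =
  [2, 0, 2/3]
  [0, 2/3, 0]
  [2/3, 0, 2/5],
b = (-14/5, -28/15, -26/21).
Solving gives a_0 = -29/35, a_1 = -14/5, a_2 = -12/7, so
  g(x) = -12*x^2/7 - 14*x/5 - 29/35.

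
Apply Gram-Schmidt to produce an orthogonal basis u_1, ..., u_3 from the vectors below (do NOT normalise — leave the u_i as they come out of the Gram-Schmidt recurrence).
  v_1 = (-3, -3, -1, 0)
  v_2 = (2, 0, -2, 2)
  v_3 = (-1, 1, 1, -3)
Orthogonal basis:
  u_1 = (-3, -3, -1, 0)
  u_2 = (26/19, -12/19, -42/19, 2)
  u_3 = (5/53, 14/53, -57/53, -62/53)

Apply the Gram-Schmidt recurrence
  u_1 = v_1
  u_i = v_i − Σ_{j<i} ((v_i · u_j) / (u_j · u_j)) · u_j.

Step by step this gives:
  u_1 = (-3, -3, -1, 0)
  u_2 = (26/19, -12/19, -42/19, 2)
  u_3 = (5/53, 14/53, -57/53, -62/53)

Orthogonality check:
  u_2 · u_1 = 0 (should be 0)
  u_3 · u_1 = 0 (should be 0)
  u_3 · u_2 = 0 (should be 0)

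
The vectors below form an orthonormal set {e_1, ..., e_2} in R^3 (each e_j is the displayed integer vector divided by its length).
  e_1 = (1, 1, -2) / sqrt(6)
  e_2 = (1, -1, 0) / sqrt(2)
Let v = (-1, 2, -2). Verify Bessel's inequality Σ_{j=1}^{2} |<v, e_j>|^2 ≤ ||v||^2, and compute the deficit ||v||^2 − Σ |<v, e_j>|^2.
Σ |<v, e_j>|^2 = 26/3; ||v||^2 = 9; deficit = 1/3

Write each e_j = u_j / sqrt(<u_j, u_j>) where u_j is the displayed integer vector. Then <v, e_j> = <v, u_j> / sqrt(<u_j, u_j>), so |<v, e_j>|^2 = <v, u_j>^2 / <u_j, u_j>.
Coefficients: <v, e_1> = 5/sqrt(6), <v, e_2> = -3/sqrt(2).
Square and sum: Σ |<v, e_j>|^2 = 26/3.
Compute ||v||^2 = v·v = 9.
Deficit = 9 − 26/3 = 1/3 ≥ 0, confirming Bessel's inequality. (The deficit equals ||v − Σ <v,e_j> e_j||^2, the squared distance from v to span{e_j}.)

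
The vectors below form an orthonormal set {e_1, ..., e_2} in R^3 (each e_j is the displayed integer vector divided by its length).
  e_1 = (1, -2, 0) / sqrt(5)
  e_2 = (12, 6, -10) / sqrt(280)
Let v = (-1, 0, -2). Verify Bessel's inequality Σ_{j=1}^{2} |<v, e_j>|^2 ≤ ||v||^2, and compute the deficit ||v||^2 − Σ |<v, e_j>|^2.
Σ |<v, e_j>|^2 = 3/7; ||v||^2 = 5; deficit = 32/7

Write each e_j = u_j / sqrt(<u_j, u_j>) where u_j is the displayed integer vector. Then <v, e_j> = <v, u_j> / sqrt(<u_j, u_j>), so |<v, e_j>|^2 = <v, u_j>^2 / <u_j, u_j>.
Coefficients: <v, e_1> = -1/sqrt(5), <v, e_2> = 8/sqrt(280).
Square and sum: Σ |<v, e_j>|^2 = 3/7.
Compute ||v||^2 = v·v = 5.
Deficit = 5 − 3/7 = 32/7 ≥ 0, confirming Bessel's inequality. (The deficit equals ||v − Σ <v,e_j> e_j||^2, the squared distance from v to span{e_j}.)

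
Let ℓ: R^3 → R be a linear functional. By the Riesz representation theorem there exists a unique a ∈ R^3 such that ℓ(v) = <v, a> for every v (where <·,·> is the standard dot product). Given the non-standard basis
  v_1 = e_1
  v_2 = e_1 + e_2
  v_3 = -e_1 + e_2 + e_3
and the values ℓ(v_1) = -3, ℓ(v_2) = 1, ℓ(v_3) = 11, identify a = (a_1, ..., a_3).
a = (-3, 4, 4)

Write a = (a_1, ..., a_3) in the standard basis. For each basis vector v_i, ℓ(v_i) = <v_i, a> is a linear equation in the a_j's. Collect the n equations into a matrix system V a = ℓ, where row i of V is v_i (expressed in the standard basis). Since V is invertible (lower-triangular with 1s on the diagonal, up to permutation), solve by back-substitution:
  V =
[[1, 0, 0],
 [1, 1, 0],
 [-1, 1, 1]]
  V a = (-3, 1, 11)
Solving gives a = (-3, 4, 4).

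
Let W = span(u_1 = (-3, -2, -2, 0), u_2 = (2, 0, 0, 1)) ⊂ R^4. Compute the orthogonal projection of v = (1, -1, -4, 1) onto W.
proj_W(v) = (27/49, -106/49, -106/49, 93/49)

Set up U = [u_1 | ... | u_2] ∈ R^(4×2). The projector onto W = col(U) is P = U (U^T U)^(-1) U^T.
Compute U^T U =
  [17, -6]
  [-6, 5],
and U^T v = (7, 3).
Solve U^T U · c = U^T v for the coefficients: c = (53/49, 93/49). The projection is proj_W(v) = U c.
Check: (v - proj_W(v)) · u_1 = 0  (should be 0).
Check: (v - proj_W(v)) · u_2 = 0  (should be 0).
Result: proj_W(v) = (27/49, -106/49, -106/49, 93/49).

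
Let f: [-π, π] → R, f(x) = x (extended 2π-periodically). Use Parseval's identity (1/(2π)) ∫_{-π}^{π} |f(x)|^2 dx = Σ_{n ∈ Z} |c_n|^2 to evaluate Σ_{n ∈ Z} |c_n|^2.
Σ |c_n|^2 = π^2/3

Expand and integrate term by term over [-π, π]:
  ∫ (x)^2 dx = 1·(2π^3/3); ∫ 2·1·(0)·x dx = 0 (odd integrand); ∫ 0^2 dx = 0·2π.
So (1/(2π)) ∫_{-π}^{π} (x)^2 dx = 1π^2/3 + 0 = π^2/3.
Parseval ⇒ Σ |c_n|^2 = π^2/3.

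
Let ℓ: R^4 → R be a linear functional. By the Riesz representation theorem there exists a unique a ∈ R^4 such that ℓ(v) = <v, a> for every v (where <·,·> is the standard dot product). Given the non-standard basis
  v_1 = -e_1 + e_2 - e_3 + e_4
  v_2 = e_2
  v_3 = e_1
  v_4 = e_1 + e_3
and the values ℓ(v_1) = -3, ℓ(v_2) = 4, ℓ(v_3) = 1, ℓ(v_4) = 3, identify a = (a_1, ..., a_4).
a = (1, 4, 2, -4)

Write a = (a_1, ..., a_4) in the standard basis. For each basis vector v_i, ℓ(v_i) = <v_i, a> is a linear equation in the a_j's. Collect the n equations into a matrix system V a = ℓ, where row i of V is v_i (expressed in the standard basis). Since V is invertible (lower-triangular with 1s on the diagonal, up to permutation), solve by back-substitution:
  V =
[[-1, 1, -1, 1],
 [0, 1, 0, 0],
 [1, 0, 0, 0],
 [1, 0, 1, 0]]
  V a = (-3, 4, 1, 3)
Solving gives a = (1, 4, 2, -4).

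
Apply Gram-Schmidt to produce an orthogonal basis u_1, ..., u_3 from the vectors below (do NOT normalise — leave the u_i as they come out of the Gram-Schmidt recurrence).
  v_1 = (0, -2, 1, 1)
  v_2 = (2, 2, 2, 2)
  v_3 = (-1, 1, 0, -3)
Orthogonal basis:
  u_1 = (0, -2, 1, 1)
  u_2 = (2, 2, 2, 2)
  u_3 = (-1/4, 1/12, 19/12, -17/12)

Apply the Gram-Schmidt recurrence
  u_1 = v_1
  u_i = v_i − Σ_{j<i} ((v_i · u_j) / (u_j · u_j)) · u_j.

Step by step this gives:
  u_1 = (0, -2, 1, 1)
  u_2 = (2, 2, 2, 2)
  u_3 = (-1/4, 1/12, 19/12, -17/12)

Orthogonality check:
  u_2 · u_1 = 0 (should be 0)
  u_3 · u_1 = 0 (should be 0)
  u_3 · u_2 = 0 (should be 0)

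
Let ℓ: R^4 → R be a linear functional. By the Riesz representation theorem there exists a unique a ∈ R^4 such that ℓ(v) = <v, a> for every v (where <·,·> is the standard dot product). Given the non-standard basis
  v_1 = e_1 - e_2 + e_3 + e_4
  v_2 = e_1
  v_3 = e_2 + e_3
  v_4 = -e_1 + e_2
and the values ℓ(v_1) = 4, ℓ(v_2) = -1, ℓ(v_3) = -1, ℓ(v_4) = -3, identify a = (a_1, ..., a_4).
a = (-1, -4, 3, -2)

Write a = (a_1, ..., a_4) in the standard basis. For each basis vector v_i, ℓ(v_i) = <v_i, a> is a linear equation in the a_j's. Collect the n equations into a matrix system V a = ℓ, where row i of V is v_i (expressed in the standard basis). Since V is invertible (lower-triangular with 1s on the diagonal, up to permutation), solve by back-substitution:
  V =
[[1, -1, 1, 1],
 [1, 0, 0, 0],
 [0, 1, 1, 0],
 [-1, 1, 0, 0]]
  V a = (4, -1, -1, -3)
Solving gives a = (-1, -4, 3, -2).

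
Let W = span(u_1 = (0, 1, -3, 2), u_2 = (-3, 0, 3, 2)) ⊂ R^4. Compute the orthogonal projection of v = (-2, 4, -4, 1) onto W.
proj_W(v) = (-102/283, 376/283, -1026/283, 820/283)

Set up U = [u_1 | ... | u_2] ∈ R^(4×2). The projector onto W = col(U) is P = U (U^T U)^(-1) U^T.
Compute U^T U =
  [14, -5]
  [-5, 22],
and U^T v = (18, -4).
Solve U^T U · c = U^T v for the coefficients: c = (376/283, 34/283). The projection is proj_W(v) = U c.
Check: (v - proj_W(v)) · u_1 = 0  (should be 0).
Check: (v - proj_W(v)) · u_2 = 0  (should be 0).
Result: proj_W(v) = (-102/283, 376/283, -1026/283, 820/283).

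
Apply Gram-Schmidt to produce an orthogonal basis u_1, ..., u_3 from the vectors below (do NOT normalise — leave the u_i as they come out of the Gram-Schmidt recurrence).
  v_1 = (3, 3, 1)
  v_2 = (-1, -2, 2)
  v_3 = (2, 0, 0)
Orthogonal basis:
  u_1 = (3, 3, 1)
  u_2 = (2/19, -17/19, 45/19)
  u_3 = (64/61, -56/61, -24/61)

Apply the Gram-Schmidt recurrence
  u_1 = v_1
  u_i = v_i − Σ_{j<i} ((v_i · u_j) / (u_j · u_j)) · u_j.

Step by step this gives:
  u_1 = (3, 3, 1)
  u_2 = (2/19, -17/19, 45/19)
  u_3 = (64/61, -56/61, -24/61)

Orthogonality check:
  u_2 · u_1 = 0 (should be 0)
  u_3 · u_1 = 0 (should be 0)
  u_3 · u_2 = 0 (should be 0)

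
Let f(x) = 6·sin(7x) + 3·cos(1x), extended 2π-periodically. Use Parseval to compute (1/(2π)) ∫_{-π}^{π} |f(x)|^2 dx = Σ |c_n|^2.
Σ |c_n|^2 = 45/2

Expand |f|^2 and use orthogonality of {sin(nx), cos(mx)} on [-π, π]:
  ∫_{-π}^{π} sin(nx)^2 dx = π, ∫ cos(mx)^2 dx = π, and cross terms integrate to 0.
So ∫_{-π}^{π} f(x)^2 dx = 6^2 · π + 3^2 · π = (36 + 9)π.
Divide by 2π: (36 + 9)/2 = 45/2.
By Parseval, this equals Σ |c_n|^2.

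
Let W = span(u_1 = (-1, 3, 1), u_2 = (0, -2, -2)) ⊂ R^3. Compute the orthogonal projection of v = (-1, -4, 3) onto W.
proj_W(v) = (2, -5/2, 3/2)

Set up U = [u_1 | ... | u_2] ∈ R^(3×2). The projector onto W = col(U) is P = U (U^T U)^(-1) U^T.
Compute U^T U =
  [11, -8]
  [-8, 8],
and U^T v = (-8, 2).
Solve U^T U · c = U^T v for the coefficients: c = (-2, -7/4). The projection is proj_W(v) = U c.
Check: (v - proj_W(v)) · u_1 = 0  (should be 0).
Check: (v - proj_W(v)) · u_2 = 0  (should be 0).
Result: proj_W(v) = (2, -5/2, 3/2).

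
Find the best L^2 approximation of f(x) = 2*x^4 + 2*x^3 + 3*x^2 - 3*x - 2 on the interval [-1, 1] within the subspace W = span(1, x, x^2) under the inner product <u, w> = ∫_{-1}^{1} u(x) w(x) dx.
g(x) = 33*x^2/7 - 9*x/5 - 76/35

The best approximation g ∈ W is the orthogonal projection of f onto W. Writing g = a_0 + a_1 x + a_2 x^2, the coefficients solve the normal equations G · a = b where
  G_{ij} = <φ_i, φ_j> and b_i = <f, φ_i>, with φ_0 = 1, φ_1 = x, φ_2 = x^2.
G =
  [2, 0, 2/3]
  [0, 2/3, 0]
  [2/3, 0, 2/5],
b = (-6/5, -6/5, 46/105).
Solving gives a_0 = -76/35, a_1 = -9/5, a_2 = 33/7, so
  g(x) = 33*x^2/7 - 9*x/5 - 76/35.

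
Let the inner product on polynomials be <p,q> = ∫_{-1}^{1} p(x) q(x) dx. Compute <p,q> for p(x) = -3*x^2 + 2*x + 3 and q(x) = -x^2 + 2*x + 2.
<p,q> = 148/15

Expand the product: p(x)·q(x) = 3*x^4 - 8*x^3 - 5*x^2 + 10*x + 6.
∫_{-1}^{1} of each monomial x^k gives [2/(k+1) if k even, 0 if k odd]. Integrating term-by-term (or equivalently evaluating the antiderivative F(x) = 3*x^5/5 - 2*x^4 - 5*x^3/3 + 5*x^2 + 6*x at the endpoints):
  F(1) − F(−1) = 119/15 − (-29/15) = 148/15.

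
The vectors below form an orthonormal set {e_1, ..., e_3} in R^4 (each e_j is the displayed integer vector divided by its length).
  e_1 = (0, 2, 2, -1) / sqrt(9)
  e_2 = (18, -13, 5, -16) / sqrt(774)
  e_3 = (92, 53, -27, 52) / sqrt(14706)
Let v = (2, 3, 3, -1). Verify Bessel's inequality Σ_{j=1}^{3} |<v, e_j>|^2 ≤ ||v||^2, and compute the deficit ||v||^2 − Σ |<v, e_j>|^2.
Σ |<v, e_j>|^2 = 433/19; ||v||^2 = 23; deficit = 4/19

Write each e_j = u_j / sqrt(<u_j, u_j>) where u_j is the displayed integer vector. Then <v, e_j> = <v, u_j> / sqrt(<u_j, u_j>), so |<v, e_j>|^2 = <v, u_j>^2 / <u_j, u_j>.
Coefficients: <v, e_1> = 13/sqrt(9), <v, e_2> = 28/sqrt(774), <v, e_3> = 210/sqrt(14706).
Square and sum: Σ |<v, e_j>|^2 = 433/19.
Compute ||v||^2 = v·v = 23.
Deficit = 23 − 433/19 = 4/19 ≥ 0, confirming Bessel's inequality. (The deficit equals ||v − Σ <v,e_j> e_j||^2, the squared distance from v to span{e_j}.)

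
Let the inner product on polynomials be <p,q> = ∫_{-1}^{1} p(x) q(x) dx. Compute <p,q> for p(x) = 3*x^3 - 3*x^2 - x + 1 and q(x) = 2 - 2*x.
<p,q> = -16/15

Expand the product: p(x)·q(x) = -6*x^4 + 12*x^3 - 4*x^2 - 4*x + 2.
∫_{-1}^{1} of each monomial x^k gives [2/(k+1) if k even, 0 if k odd]. Integrating term-by-term (or equivalently evaluating the antiderivative F(x) = -6*x^5/5 + 3*x^4 - 4*x^3/3 - 2*x^2 + 2*x at the endpoints):
  F(1) − F(−1) = 7/15 − (23/15) = -16/15.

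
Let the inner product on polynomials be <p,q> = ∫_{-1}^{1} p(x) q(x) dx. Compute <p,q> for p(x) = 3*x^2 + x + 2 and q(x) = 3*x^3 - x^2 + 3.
<p,q> = 50/3

Expand the product: p(x)·q(x) = 9*x^5 + 5*x^3 + 7*x^2 + 3*x + 6.
∫_{-1}^{1} of each monomial x^k gives [2/(k+1) if k even, 0 if k odd]. Integrating term-by-term (or equivalently evaluating the antiderivative F(x) = 3*x^6/2 + 5*x^4/4 + 7*x^3/3 + 3*x^2/2 + 6*x at the endpoints):
  F(1) − F(−1) = 151/12 − (-49/12) = 50/3.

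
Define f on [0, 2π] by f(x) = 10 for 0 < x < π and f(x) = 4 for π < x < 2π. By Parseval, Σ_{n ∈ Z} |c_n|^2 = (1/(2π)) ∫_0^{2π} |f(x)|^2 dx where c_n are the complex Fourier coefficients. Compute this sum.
Σ |c_n|^2 = 58

Parseval equates the L^2 energy of f (normalised by 1/(2π)) with the ℓ^2 sum of its Fourier coefficients: (1/(2π)) ∫_0^{2π} |f|^2 = Σ |c_n|^2.
Compute the left side: (1/(2π)) [∫_0^π 10^2 dx + ∫_π^{2π} 4^2 dx] = (1/(2π)) · (100π + 16π) = (100 + 16)/2 = 58.
So Σ_{n ∈ Z} |c_n|^2 = 58.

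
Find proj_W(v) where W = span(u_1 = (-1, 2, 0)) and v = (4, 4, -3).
proj_W(v) = (-4/5, 8/5, 0)

Set up U = [u_1 | ... | u_1] ∈ R^(3×1). The projector onto W = col(U) is P = U (U^T U)^(-1) U^T.
Compute U^T U =
  [5],
and U^T v = (4).
Solve U^T U · c = U^T v for the coefficients: c = (4/5). The projection is proj_W(v) = U c.
Check: (v - proj_W(v)) · u_1 = 0  (should be 0).
Result: proj_W(v) = (-4/5, 8/5, 0).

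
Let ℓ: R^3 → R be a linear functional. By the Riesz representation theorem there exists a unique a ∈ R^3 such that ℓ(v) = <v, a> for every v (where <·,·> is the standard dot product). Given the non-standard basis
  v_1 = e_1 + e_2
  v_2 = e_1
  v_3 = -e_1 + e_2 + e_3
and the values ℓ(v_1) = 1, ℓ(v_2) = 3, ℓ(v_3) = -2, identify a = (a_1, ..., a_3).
a = (3, -2, 3)

Write a = (a_1, ..., a_3) in the standard basis. For each basis vector v_i, ℓ(v_i) = <v_i, a> is a linear equation in the a_j's. Collect the n equations into a matrix system V a = ℓ, where row i of V is v_i (expressed in the standard basis). Since V is invertible (lower-triangular with 1s on the diagonal, up to permutation), solve by back-substitution:
  V =
[[1, 1, 0],
 [1, 0, 0],
 [-1, 1, 1]]
  V a = (1, 3, -2)
Solving gives a = (3, -2, 3).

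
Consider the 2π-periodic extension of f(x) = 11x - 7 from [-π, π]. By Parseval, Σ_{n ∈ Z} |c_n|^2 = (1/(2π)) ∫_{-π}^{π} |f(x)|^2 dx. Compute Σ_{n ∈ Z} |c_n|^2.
Σ |c_n|^2 = 121π^2/3 + 49

Expand and integrate term by term over [-π, π]:
  ∫ (11x)^2 dx = 121·(2π^3/3); ∫ 2·11·(-7)·x dx = 0 (odd integrand); ∫ (-7)^2 dx = 49·2π.
So (1/(2π)) ∫_{-π}^{π} (11x - 7)^2 dx = 121π^2/3 + 49 = 121π^2/3 + 49.
Parseval ⇒ Σ |c_n|^2 = 121π^2/3 + 49.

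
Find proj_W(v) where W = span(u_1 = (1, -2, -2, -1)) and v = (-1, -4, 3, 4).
proj_W(v) = (-3/10, 3/5, 3/5, 3/10)

Set up U = [u_1 | ... | u_1] ∈ R^(4×1). The projector onto W = col(U) is P = U (U^T U)^(-1) U^T.
Compute U^T U =
  [10],
and U^T v = (-3).
Solve U^T U · c = U^T v for the coefficients: c = (-3/10). The projection is proj_W(v) = U c.
Check: (v - proj_W(v)) · u_1 = 0  (should be 0).
Result: proj_W(v) = (-3/10, 3/5, 3/5, 3/10).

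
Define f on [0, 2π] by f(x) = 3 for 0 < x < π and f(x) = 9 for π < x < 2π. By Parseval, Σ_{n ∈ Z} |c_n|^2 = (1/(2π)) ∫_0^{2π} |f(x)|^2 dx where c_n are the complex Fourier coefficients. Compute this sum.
Σ |c_n|^2 = 45

Parseval equates the L^2 energy of f (normalised by 1/(2π)) with the ℓ^2 sum of its Fourier coefficients: (1/(2π)) ∫_0^{2π} |f|^2 = Σ |c_n|^2.
Compute the left side: (1/(2π)) [∫_0^π 3^2 dx + ∫_π^{2π} 9^2 dx] = (1/(2π)) · (9π + 81π) = (9 + 81)/2 = 45.
So Σ_{n ∈ Z} |c_n|^2 = 45.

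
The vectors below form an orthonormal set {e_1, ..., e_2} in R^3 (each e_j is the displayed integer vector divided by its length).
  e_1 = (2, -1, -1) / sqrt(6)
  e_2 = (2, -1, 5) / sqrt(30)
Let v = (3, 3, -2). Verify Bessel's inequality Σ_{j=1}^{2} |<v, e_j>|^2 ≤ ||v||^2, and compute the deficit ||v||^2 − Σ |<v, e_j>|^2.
Σ |<v, e_j>|^2 = 29/5; ||v||^2 = 22; deficit = 81/5

Write each e_j = u_j / sqrt(<u_j, u_j>) where u_j is the displayed integer vector. Then <v, e_j> = <v, u_j> / sqrt(<u_j, u_j>), so |<v, e_j>|^2 = <v, u_j>^2 / <u_j, u_j>.
Coefficients: <v, e_1> = 5/sqrt(6), <v, e_2> = -7/sqrt(30).
Square and sum: Σ |<v, e_j>|^2 = 29/5.
Compute ||v||^2 = v·v = 22.
Deficit = 22 − 29/5 = 81/5 ≥ 0, confirming Bessel's inequality. (The deficit equals ||v − Σ <v,e_j> e_j||^2, the squared distance from v to span{e_j}.)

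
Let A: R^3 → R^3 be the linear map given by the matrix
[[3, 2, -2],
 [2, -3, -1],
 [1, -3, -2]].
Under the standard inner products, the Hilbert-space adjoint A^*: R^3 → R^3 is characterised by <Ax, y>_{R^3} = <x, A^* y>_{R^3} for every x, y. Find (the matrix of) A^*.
A^* = A^T =
[[3, 2, 1],
 [2, -3, -3],
 [-2, -1, -2]]

For real matrices with standard dot products, the defining identity <Ax, y> = <x, A^* y> gives (Ax)^T y = x^T (A^*) y, i.e. x^T A^T y = x^T (A^*) y. Since this holds for all x, y, we must have A^* = A^T. Therefore
A^* =
[[3, 2, 1],
 [2, -3, -3],
 [-2, -1, -2]].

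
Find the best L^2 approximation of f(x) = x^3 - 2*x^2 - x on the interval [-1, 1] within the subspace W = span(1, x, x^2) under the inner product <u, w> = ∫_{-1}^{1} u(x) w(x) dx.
g(x) = -2*x^2 - 2*x/5

The best approximation g ∈ W is the orthogonal projection of f onto W. Writing g = a_0 + a_1 x + a_2 x^2, the coefficients solve the normal equations G · a = b where
  G_{ij} = <φ_i, φ_j> and b_i = <f, φ_i>, with φ_0 = 1, φ_1 = x, φ_2 = x^2.
G =
  [2, 0, 2/3]
  [0, 2/3, 0]
  [2/3, 0, 2/5],
b = (-4/3, -4/15, -4/5).
Solving gives a_0 = 0, a_1 = -2/5, a_2 = -2, so
  g(x) = -2*x^2 - 2*x/5.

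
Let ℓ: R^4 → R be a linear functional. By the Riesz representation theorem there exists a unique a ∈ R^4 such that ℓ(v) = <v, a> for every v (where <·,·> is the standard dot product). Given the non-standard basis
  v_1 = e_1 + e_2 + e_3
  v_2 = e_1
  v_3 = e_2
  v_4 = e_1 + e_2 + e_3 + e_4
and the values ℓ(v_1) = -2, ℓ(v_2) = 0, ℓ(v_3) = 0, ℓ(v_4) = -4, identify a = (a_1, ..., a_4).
a = (0, 0, -2, -2)

Write a = (a_1, ..., a_4) in the standard basis. For each basis vector v_i, ℓ(v_i) = <v_i, a> is a linear equation in the a_j's. Collect the n equations into a matrix system V a = ℓ, where row i of V is v_i (expressed in the standard basis). Since V is invertible (lower-triangular with 1s on the diagonal, up to permutation), solve by back-substitution:
  V =
[[1, 1, 1, 0],
 [1, 0, 0, 0],
 [0, 1, 0, 0],
 [1, 1, 1, 1]]
  V a = (-2, 0, 0, -4)
Solving gives a = (0, 0, -2, -2).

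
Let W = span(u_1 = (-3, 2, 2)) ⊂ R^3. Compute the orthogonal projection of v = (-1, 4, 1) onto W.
proj_W(v) = (-39/17, 26/17, 26/17)

Set up U = [u_1 | ... | u_1] ∈ R^(3×1). The projector onto W = col(U) is P = U (U^T U)^(-1) U^T.
Compute U^T U =
  [17],
and U^T v = (13).
Solve U^T U · c = U^T v for the coefficients: c = (13/17). The projection is proj_W(v) = U c.
Check: (v - proj_W(v)) · u_1 = 0  (should be 0).
Result: proj_W(v) = (-39/17, 26/17, 26/17).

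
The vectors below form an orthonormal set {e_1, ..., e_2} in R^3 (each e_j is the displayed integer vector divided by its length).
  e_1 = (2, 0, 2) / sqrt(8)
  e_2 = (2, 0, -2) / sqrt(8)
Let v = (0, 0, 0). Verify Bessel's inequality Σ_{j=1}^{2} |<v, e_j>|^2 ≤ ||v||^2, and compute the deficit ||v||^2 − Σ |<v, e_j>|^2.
Σ |<v, e_j>|^2 = 0; ||v||^2 = 0; deficit = 0

Write each e_j = u_j / sqrt(<u_j, u_j>) where u_j is the displayed integer vector. Then <v, e_j> = <v, u_j> / sqrt(<u_j, u_j>), so |<v, e_j>|^2 = <v, u_j>^2 / <u_j, u_j>.
Coefficients: <v, e_1> = 0/sqrt(8), <v, e_2> = 0/sqrt(8).
Square and sum: Σ |<v, e_j>|^2 = 0.
Compute ||v||^2 = v·v = 0.
Deficit = 0 − 0 = 0 ≥ 0, confirming Bessel's inequality. (The deficit equals ||v − Σ <v,e_j> e_j||^2, the squared distance from v to span{e_j}.)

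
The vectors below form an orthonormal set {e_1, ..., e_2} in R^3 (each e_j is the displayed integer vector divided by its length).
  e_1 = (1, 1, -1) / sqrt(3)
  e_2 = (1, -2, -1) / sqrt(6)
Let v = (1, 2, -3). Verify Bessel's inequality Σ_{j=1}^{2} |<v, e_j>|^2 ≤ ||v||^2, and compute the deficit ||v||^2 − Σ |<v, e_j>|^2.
Σ |<v, e_j>|^2 = 12; ||v||^2 = 14; deficit = 2

Write each e_j = u_j / sqrt(<u_j, u_j>) where u_j is the displayed integer vector. Then <v, e_j> = <v, u_j> / sqrt(<u_j, u_j>), so |<v, e_j>|^2 = <v, u_j>^2 / <u_j, u_j>.
Coefficients: <v, e_1> = 6/sqrt(3), <v, e_2> = 0/sqrt(6).
Square and sum: Σ |<v, e_j>|^2 = 12.
Compute ||v||^2 = v·v = 14.
Deficit = 14 − 12 = 2 ≥ 0, confirming Bessel's inequality. (The deficit equals ||v − Σ <v,e_j> e_j||^2, the squared distance from v to span{e_j}.)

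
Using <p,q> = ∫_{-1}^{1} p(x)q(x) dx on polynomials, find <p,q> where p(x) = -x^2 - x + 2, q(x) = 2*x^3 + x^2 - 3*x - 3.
<p,q> = -118/15

Expand the product: p(x)·q(x) = -2*x^5 - 3*x^4 + 6*x^3 + 8*x^2 - 3*x - 6.
∫_{-1}^{1} of each monomial x^k gives [2/(k+1) if k even, 0 if k odd]. Integrating term-by-term (or equivalently evaluating the antiderivative F(x) = -x^6/3 - 3*x^5/5 + 3*x^4/2 + 8*x^3/3 - 3*x^2/2 - 6*x at the endpoints):
  F(1) − F(−1) = -64/15 − (18/5) = -118/15.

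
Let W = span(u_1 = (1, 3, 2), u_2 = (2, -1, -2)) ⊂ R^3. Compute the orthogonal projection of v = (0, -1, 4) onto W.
proj_W(v) = (-136/101, 103/101, 166/101)

Set up U = [u_1 | ... | u_2] ∈ R^(3×2). The projector onto W = col(U) is P = U (U^T U)^(-1) U^T.
Compute U^T U =
  [14, -5]
  [-5, 9],
and U^T v = (5, -7).
Solve U^T U · c = U^T v for the coefficients: c = (10/101, -73/101). The projection is proj_W(v) = U c.
Check: (v - proj_W(v)) · u_1 = 0  (should be 0).
Check: (v - proj_W(v)) · u_2 = 0  (should be 0).
Result: proj_W(v) = (-136/101, 103/101, 166/101).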